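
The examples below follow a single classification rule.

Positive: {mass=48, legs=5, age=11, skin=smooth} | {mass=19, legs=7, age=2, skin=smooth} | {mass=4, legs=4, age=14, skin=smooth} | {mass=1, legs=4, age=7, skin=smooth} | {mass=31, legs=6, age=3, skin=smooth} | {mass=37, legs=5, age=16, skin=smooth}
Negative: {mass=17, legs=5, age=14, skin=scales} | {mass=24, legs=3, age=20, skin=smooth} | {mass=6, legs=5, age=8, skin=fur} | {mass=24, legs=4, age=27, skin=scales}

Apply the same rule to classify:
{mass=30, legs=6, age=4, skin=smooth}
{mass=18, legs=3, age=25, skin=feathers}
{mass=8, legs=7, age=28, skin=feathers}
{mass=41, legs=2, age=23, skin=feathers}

Every 'Positive' example satisfies: skin is smooth AND age ≤ 16. None of the 'Negative' examples do.
{mass=30, legs=6, age=4, skin=smooth}: Positive (skin is smooth, age = 4). {mass=18, legs=3, age=25, skin=feathers}: Negative (skin is feathers, age = 25). {mass=8, legs=7, age=28, skin=feathers}: Negative (skin is feathers, age = 28). {mass=41, legs=2, age=23, skin=feathers}: Negative (skin is feathers, age = 23).

Positive, Negative, Negative, Negative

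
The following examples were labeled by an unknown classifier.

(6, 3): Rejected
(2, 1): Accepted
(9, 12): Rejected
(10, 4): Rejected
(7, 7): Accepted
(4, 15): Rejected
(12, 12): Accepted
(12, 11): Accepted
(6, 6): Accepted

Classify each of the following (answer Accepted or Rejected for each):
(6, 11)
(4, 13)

The distinguishing property — |first − second| ≤ 1 — holds for all the 'Accepted' cases and none of the 'Rejected' cases.

Rejected, Rejected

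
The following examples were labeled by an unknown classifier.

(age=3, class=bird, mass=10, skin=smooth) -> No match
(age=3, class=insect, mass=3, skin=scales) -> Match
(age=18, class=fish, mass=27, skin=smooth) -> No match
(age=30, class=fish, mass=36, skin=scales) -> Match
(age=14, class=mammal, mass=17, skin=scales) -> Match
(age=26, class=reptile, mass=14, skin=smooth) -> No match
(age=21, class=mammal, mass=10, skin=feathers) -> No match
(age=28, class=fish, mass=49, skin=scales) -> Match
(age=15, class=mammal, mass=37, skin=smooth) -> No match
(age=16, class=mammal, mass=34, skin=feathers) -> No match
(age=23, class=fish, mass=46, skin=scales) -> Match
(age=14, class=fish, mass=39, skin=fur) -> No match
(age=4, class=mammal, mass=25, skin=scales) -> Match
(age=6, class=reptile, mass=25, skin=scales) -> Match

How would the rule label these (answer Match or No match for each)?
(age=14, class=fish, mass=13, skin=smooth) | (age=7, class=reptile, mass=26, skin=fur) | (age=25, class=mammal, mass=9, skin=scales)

No match, No match, Match

The pattern is that an item is 'Match' exactly when: skin is scales.
(age=14, class=fish, mass=13, skin=smooth): skin is smooth, fails the rule → No match. (age=7, class=reptile, mass=26, skin=fur): skin is fur, fails the rule → No match. (age=25, class=mammal, mass=9, skin=scales): skin is scales, passes → Match.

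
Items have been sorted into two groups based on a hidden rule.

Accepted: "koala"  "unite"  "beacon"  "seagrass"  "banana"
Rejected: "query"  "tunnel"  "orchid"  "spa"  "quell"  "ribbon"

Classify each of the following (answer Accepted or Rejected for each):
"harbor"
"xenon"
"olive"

'Accepted' ⟺ has ≥ 3 vowels.
"harbor": Rejected (2 vowels). "xenon": Rejected (2 vowels). "olive": Accepted (3 vowels).

Rejected, Rejected, Accepted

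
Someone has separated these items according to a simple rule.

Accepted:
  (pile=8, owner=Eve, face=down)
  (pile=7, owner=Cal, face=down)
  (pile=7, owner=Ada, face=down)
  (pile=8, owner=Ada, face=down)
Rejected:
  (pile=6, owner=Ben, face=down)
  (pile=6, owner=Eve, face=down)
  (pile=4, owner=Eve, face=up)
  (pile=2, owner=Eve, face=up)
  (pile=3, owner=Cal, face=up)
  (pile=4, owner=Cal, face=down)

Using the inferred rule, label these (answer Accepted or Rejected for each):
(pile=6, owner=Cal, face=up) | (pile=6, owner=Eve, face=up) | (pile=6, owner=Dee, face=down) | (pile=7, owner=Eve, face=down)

Rejected, Rejected, Rejected, Accepted

'Accepted' ⟺ pile ≥ 7.
(pile=6, owner=Cal, face=up) — pile = 6, hence Rejected.
(pile=6, owner=Eve, face=up) — pile = 6, hence Rejected.
(pile=6, owner=Dee, face=down) — pile = 6, hence Rejected.
(pile=7, owner=Eve, face=down) — pile = 7, hence Accepted.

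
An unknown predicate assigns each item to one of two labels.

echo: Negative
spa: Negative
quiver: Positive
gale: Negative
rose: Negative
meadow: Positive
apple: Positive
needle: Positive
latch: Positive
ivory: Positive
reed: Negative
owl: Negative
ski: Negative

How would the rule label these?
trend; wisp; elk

A rule that fits every label: length ≥ 5 — true of each 'Positive' example, false of each 'Negative' one.
trend: Positive (length 5). wisp: Negative (length 4). elk: Negative (length 3).

Positive, Negative, Negative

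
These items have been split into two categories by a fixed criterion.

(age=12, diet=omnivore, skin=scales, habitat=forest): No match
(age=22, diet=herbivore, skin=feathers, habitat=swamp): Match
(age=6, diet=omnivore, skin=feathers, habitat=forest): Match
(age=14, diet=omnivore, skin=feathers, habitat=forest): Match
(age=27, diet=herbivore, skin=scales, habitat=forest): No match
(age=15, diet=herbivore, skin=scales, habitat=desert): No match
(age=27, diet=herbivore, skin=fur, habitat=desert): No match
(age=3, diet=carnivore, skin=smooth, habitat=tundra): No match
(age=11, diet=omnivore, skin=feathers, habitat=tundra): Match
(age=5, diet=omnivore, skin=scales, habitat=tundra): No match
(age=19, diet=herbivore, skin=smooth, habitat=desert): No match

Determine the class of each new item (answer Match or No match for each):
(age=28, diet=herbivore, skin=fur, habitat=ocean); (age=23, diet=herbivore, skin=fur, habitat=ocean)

The simplest hypothesis consistent with all the labels is: skin is feathers.

No match, No match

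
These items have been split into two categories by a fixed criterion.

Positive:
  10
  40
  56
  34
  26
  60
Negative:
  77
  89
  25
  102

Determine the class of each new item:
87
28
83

The pattern is that an item is 'Positive' exactly when: even AND at most 60.
87: Negative (87 is odd, 87 > 60).
28: Positive (28 is even, 28 ≤ 60).
83: Negative (83 is odd, 83 > 60).

Negative, Positive, Negative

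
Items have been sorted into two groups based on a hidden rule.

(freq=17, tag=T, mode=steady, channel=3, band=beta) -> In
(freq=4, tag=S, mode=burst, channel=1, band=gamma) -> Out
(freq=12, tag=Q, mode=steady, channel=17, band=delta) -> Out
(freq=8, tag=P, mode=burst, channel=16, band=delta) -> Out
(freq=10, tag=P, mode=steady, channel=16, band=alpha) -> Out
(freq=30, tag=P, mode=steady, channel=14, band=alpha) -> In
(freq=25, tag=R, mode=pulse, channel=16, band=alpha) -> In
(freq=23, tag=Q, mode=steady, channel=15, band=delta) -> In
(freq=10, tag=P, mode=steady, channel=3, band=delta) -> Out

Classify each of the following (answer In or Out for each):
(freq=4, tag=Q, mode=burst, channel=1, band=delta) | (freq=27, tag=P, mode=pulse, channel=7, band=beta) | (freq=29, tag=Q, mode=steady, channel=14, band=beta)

Rule: freq ≥ 17. This holds for each 'In' example and fails for each 'Out' one.
(freq=4, tag=Q, mode=burst, channel=1, band=delta): freq = 4 — fails the rule, so Out. (freq=27, tag=P, mode=pulse, channel=7, band=beta): freq = 27 — matches, so In. (freq=29, tag=Q, mode=steady, channel=14, band=beta): freq = 29 — matches, so In.

Out, In, In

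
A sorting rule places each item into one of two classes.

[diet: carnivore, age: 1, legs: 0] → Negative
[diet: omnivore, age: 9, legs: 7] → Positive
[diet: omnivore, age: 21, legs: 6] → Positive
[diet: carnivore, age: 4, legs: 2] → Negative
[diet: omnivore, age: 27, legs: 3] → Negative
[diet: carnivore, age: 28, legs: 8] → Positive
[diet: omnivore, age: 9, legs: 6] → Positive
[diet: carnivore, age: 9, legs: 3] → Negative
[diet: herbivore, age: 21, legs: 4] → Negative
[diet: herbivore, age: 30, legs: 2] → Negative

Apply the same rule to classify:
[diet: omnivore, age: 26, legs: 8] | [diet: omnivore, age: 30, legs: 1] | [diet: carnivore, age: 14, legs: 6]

Positive, Negative, Positive

The rule appears to be: legs ≥ 6.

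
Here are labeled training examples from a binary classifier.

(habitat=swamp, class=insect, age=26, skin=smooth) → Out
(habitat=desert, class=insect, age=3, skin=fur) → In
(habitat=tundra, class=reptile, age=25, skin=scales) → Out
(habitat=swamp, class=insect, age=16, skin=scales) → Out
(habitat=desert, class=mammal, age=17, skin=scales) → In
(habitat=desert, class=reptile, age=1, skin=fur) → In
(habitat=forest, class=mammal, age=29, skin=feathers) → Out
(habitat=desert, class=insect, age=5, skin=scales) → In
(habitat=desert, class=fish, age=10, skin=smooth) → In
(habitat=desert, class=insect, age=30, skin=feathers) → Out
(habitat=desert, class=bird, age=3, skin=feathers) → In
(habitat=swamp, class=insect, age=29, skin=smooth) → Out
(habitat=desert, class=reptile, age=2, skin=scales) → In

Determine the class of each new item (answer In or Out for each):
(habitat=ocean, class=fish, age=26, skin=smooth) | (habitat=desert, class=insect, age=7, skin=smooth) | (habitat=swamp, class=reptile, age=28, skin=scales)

Out, In, Out

All 'In' examples share one property — habitat is desert AND age ≤ 17 — and every 'Out' example lacks it.
Out: (habitat=ocean, class=fish, age=26, skin=smooth), since habitat is ocean, age = 26.
In: (habitat=desert, class=insect, age=7, skin=smooth), since habitat is desert, age = 7.
Out: (habitat=swamp, class=reptile, age=28, skin=scales), since habitat is swamp, age = 28.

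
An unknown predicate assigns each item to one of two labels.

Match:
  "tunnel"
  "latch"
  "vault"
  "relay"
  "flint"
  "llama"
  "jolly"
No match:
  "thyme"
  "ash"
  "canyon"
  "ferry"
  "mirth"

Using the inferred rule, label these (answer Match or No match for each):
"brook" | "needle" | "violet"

All 'Match' examples share one property — contains 'l' — and every 'No match' example lacks it.
"brook" — no 'l', hence No match. "needle" — has 'l', hence Match. "violet" — has 'l', hence Match.

No match, Match, Match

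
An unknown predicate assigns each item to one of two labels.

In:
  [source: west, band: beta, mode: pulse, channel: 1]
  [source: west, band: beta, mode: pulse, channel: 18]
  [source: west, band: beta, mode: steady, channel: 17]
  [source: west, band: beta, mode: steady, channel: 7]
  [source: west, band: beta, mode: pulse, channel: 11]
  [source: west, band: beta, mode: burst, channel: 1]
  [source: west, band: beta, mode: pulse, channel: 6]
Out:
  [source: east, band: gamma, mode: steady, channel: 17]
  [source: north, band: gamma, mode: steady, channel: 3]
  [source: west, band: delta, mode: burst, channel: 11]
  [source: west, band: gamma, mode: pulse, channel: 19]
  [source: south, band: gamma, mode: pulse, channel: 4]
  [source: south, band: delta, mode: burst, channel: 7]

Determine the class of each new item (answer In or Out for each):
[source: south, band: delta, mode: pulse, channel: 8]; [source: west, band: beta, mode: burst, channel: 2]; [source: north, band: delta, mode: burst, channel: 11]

Out, In, Out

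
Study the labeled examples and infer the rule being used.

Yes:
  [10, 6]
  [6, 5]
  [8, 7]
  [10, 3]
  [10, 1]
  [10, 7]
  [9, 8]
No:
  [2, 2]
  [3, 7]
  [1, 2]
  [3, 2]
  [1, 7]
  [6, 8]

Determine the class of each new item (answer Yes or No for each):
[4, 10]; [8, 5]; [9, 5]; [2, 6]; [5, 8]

All 'Yes' examples share one property — first > second AND sum ≥ 8 — and every 'No' example lacks it.
[4, 10] — 4 < 10, 4+10 = 14, hence No. [8, 5] — 8 > 5, 8+5 = 13, hence Yes. [9, 5] — 9 > 5, 9+5 = 14, hence Yes. [2, 6] — 2 < 6, 2+6 = 8, hence No. [5, 8] — 5 < 8, 5+8 = 13, hence No.

No, Yes, Yes, No, No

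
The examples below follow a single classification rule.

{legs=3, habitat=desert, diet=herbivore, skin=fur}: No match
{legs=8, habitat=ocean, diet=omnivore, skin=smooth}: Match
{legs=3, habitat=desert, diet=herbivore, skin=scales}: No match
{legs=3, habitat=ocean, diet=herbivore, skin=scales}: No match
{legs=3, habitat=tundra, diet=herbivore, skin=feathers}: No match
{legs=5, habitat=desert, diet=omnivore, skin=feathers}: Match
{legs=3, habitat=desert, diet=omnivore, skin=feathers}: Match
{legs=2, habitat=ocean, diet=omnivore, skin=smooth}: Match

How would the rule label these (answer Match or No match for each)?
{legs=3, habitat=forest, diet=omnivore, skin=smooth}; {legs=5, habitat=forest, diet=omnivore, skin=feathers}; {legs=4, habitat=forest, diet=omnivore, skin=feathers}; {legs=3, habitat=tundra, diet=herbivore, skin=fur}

Match, Match, Match, No match

'Match' ⟺ diet is omnivore.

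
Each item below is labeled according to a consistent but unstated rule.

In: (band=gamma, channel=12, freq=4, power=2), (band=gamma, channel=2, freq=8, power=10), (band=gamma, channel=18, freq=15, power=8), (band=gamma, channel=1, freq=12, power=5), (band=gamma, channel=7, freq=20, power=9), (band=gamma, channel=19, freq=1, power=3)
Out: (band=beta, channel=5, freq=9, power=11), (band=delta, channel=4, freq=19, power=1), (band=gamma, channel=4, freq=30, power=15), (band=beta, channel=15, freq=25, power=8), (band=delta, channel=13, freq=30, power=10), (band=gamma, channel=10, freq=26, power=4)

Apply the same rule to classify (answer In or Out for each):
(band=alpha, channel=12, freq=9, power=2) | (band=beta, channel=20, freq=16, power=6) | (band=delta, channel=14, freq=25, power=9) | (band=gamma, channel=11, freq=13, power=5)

Out, Out, Out, In

Rule: band is gamma AND freq ≤ 20. This holds for each 'In' example and fails for each 'Out' one.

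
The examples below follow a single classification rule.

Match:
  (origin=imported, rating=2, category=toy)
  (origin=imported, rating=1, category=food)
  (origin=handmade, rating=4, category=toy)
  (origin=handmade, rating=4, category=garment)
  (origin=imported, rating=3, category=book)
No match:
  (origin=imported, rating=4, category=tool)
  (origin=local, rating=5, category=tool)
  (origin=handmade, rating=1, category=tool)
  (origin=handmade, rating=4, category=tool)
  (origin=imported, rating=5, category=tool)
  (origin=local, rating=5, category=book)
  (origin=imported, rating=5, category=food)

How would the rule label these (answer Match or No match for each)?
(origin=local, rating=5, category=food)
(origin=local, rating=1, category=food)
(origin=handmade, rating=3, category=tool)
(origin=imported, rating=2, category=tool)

No match, Match, No match, No match

The classifier is using: category is not tool AND rating ≤ 4.
(origin=local, rating=5, category=food) — category is food, rating = 5, hence No match. (origin=local, rating=1, category=food) — category is food, rating = 1, hence Match. (origin=handmade, rating=3, category=tool) — category is tool, rating = 3, hence No match. (origin=imported, rating=2, category=tool) — category is tool, rating = 2, hence No match.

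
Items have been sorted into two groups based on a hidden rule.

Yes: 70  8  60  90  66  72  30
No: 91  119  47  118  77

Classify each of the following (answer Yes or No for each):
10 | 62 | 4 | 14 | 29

A rule that fits every label: even AND at most 90 — true of each 'Yes' example, false of each 'No' one.
Yes: 10, since 10 is even, 10 ≤ 90.
Yes: 62, since 62 is even, 62 ≤ 90.
Yes: 4, since 4 is even, 4 ≤ 90.
Yes: 14, since 14 is even, 14 ≤ 90.
No: 29, since 29 is odd, 29 ≤ 90.

Yes, Yes, Yes, Yes, No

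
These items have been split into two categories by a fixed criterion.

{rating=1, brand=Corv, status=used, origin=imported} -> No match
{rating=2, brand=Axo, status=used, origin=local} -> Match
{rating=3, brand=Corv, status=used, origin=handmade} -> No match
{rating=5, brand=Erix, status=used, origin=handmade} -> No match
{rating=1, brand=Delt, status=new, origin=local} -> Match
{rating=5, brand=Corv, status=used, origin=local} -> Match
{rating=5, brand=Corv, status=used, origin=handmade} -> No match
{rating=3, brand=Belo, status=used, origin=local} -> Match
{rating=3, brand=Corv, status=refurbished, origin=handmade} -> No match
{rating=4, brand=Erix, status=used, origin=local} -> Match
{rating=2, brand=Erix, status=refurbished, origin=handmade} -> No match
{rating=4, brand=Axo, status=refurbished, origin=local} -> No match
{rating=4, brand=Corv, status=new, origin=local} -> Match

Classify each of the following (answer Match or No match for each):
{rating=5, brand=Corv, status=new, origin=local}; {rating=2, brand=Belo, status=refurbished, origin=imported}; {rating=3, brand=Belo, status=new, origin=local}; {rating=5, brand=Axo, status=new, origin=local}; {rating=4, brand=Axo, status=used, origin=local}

Match, No match, Match, Match, Match

All 'Match' examples share one property — origin is local AND status is not refurbished — and every 'No match' example lacks it.
{rating=5, brand=Corv, status=new, origin=local} — origin is local, status is new, hence Match. {rating=2, brand=Belo, status=refurbished, origin=imported} — origin is imported, status is refurbished, hence No match. {rating=3, brand=Belo, status=new, origin=local} — origin is local, status is new, hence Match. {rating=5, brand=Axo, status=new, origin=local} — origin is local, status is new, hence Match. {rating=4, brand=Axo, status=used, origin=local} — origin is local, status is used, hence Match.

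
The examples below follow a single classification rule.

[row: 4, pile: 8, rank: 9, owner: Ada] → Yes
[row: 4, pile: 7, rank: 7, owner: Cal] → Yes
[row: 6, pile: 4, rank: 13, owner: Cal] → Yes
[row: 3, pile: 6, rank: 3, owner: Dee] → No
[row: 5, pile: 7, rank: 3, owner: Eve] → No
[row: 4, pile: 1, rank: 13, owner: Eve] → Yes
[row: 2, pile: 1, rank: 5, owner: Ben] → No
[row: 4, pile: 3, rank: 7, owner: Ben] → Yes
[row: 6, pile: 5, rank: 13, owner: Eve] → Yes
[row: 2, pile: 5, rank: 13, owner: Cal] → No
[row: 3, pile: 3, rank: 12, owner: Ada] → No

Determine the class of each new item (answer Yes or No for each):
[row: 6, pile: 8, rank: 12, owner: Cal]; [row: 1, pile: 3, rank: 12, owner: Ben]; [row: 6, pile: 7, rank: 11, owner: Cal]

The classifier is using: row ≥ 4 AND rank ≥ 5.
[row: 6, pile: 8, rank: 12, owner: Cal]: row = 6, rank = 12, qualifies → Yes. [row: 1, pile: 3, rank: 12, owner: Ben]: row = 1, rank = 12, does not pass → No. [row: 6, pile: 7, rank: 11, owner: Cal]: row = 6, rank = 11, qualifies → Yes.

Yes, No, Yes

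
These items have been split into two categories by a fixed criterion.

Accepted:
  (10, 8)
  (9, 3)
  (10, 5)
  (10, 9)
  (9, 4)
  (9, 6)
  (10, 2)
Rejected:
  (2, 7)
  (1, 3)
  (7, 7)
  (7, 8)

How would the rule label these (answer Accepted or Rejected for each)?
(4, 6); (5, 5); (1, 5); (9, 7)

Rejected, Rejected, Rejected, Accepted

Rule: first > second. This holds for each 'Accepted' example and fails for each 'Rejected' one.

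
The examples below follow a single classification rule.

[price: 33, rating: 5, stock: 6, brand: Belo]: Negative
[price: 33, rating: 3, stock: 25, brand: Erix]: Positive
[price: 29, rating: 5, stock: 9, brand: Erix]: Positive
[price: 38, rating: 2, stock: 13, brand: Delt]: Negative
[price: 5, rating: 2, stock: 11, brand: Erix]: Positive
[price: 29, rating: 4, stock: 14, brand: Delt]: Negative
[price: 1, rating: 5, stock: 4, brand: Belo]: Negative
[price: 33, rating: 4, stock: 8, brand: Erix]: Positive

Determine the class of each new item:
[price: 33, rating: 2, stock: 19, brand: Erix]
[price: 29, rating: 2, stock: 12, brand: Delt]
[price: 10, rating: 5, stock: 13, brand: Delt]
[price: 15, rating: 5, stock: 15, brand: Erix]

Positive, Negative, Negative, Positive

Every 'Positive' example satisfies: brand is Erix. None of the 'Negative' examples do.
[price: 33, rating: 2, stock: 19, brand: Erix] — brand is Erix, hence Positive.
[price: 29, rating: 2, stock: 12, brand: Delt] — brand is Delt, hence Negative.
[price: 10, rating: 5, stock: 13, brand: Delt] — brand is Delt, hence Negative.
[price: 15, rating: 5, stock: 15, brand: Erix] — brand is Erix, hence Positive.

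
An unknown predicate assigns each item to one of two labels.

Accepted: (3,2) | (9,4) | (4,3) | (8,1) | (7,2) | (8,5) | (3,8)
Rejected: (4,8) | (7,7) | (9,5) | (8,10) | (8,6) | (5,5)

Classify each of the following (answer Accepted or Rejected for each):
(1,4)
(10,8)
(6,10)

Checking candidate rules against both groups, what survives is: sum is odd.

Accepted, Rejected, Rejected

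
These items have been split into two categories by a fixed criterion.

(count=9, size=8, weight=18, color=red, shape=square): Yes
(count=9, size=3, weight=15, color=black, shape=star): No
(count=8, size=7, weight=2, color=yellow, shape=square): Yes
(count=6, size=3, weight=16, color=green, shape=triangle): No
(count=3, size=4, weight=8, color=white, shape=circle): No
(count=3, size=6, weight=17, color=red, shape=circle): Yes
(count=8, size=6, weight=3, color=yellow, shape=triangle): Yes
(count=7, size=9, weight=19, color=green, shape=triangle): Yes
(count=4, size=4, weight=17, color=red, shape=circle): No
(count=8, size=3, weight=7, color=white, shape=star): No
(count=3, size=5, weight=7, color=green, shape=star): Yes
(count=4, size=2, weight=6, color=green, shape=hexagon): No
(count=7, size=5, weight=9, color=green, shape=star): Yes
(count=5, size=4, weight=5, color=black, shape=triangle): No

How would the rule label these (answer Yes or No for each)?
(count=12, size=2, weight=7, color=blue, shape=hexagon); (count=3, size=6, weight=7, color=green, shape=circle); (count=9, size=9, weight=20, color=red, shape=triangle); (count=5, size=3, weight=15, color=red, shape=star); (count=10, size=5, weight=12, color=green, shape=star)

No, Yes, Yes, No, Yes

Every 'Yes' example satisfies: size ≥ 5. None of the 'No' examples do.
(count=12, size=2, weight=7, color=blue, shape=hexagon) → size = 2 → No.
(count=3, size=6, weight=7, color=green, shape=circle) → size = 6 → Yes.
(count=9, size=9, weight=20, color=red, shape=triangle) → size = 9 → Yes.
(count=5, size=3, weight=15, color=red, shape=star) → size = 3 → No.
(count=10, size=5, weight=12, color=green, shape=star) → size = 5 → Yes.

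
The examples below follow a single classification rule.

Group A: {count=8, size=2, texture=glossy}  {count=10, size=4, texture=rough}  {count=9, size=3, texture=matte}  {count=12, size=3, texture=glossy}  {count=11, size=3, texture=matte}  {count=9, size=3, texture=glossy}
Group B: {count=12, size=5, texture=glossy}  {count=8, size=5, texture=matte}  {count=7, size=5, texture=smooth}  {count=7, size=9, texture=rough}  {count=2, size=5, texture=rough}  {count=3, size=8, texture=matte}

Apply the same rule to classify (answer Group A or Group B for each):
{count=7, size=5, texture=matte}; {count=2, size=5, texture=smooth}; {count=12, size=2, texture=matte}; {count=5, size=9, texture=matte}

The classifier is using: size ≤ 4.
{count=7, size=5, texture=matte} — size = 5, hence Group B. {count=2, size=5, texture=smooth} — size = 5, hence Group B. {count=12, size=2, texture=matte} — size = 2, hence Group A. {count=5, size=9, texture=matte} — size = 9, hence Group B.

Group B, Group B, Group A, Group B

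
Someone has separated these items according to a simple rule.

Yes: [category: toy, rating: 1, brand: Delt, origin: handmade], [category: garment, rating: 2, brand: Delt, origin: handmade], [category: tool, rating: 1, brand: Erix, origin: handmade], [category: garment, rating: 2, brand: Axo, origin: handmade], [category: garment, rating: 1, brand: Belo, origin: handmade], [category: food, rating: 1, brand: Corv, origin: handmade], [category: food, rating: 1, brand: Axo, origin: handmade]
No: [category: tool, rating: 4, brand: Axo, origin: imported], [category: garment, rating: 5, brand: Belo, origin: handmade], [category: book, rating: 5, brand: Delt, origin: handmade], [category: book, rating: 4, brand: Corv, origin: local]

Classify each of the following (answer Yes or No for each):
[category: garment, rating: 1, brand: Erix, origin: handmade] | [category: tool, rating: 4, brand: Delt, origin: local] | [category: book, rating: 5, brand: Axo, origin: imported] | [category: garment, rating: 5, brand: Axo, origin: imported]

Yes, No, No, No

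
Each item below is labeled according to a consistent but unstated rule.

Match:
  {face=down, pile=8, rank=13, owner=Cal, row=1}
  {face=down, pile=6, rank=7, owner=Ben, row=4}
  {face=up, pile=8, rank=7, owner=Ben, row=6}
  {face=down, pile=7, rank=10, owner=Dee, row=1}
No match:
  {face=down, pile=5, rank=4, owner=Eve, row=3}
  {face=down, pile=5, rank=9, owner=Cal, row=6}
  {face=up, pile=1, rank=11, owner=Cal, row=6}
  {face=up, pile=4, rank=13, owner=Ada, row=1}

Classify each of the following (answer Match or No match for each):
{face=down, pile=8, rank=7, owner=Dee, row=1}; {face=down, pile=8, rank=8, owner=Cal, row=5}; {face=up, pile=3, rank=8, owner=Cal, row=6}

'Match' ⟺ pile ≥ 6.
{face=down, pile=8, rank=7, owner=Dee, row=1}: Match (pile = 8).
{face=down, pile=8, rank=8, owner=Cal, row=5}: Match (pile = 8).
{face=up, pile=3, rank=8, owner=Cal, row=6}: No match (pile = 3).

Match, Match, No match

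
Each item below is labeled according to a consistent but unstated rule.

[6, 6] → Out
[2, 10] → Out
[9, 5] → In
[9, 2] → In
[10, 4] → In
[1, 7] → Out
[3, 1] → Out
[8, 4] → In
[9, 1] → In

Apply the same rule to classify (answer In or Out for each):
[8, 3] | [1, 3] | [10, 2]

All 'In' examples share one property — first ≥ 7 — and every 'Out' example lacks it.
In: [8, 3], since first 8.
Out: [1, 3], since first 1.
In: [10, 2], since first 10.

In, Out, In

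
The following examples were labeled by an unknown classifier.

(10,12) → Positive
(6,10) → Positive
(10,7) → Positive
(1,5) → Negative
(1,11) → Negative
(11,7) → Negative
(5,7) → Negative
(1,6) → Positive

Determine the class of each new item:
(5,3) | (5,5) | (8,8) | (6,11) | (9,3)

The pattern is that an item is 'Positive' exactly when: product is even.
Negative: (5,3), since 5·3 = 15.
Negative: (5,5), since 5·5 = 25.
Positive: (8,8), since 8·8 = 64.
Positive: (6,11), since 6·11 = 66.
Negative: (9,3), since 9·3 = 27.

Negative, Negative, Positive, Positive, Negative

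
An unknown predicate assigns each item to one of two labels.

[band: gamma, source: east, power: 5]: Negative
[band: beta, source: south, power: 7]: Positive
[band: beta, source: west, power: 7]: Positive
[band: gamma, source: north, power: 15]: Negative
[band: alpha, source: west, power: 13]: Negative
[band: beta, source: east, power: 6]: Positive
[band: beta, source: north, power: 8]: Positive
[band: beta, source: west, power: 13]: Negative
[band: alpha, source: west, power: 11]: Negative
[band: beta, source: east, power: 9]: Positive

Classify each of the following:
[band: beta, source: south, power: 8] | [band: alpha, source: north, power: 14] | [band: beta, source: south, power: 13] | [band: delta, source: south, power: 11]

Every 'Positive' example satisfies: band is beta AND power ≤ 9. None of the 'Negative' examples do.
[band: beta, source: south, power: 8]: Positive (band is beta, power = 8).
[band: alpha, source: north, power: 14]: Negative (band is alpha, power = 14).
[band: beta, source: south, power: 13]: Negative (band is beta, power = 13).
[band: delta, source: south, power: 11]: Negative (band is delta, power = 11).

Positive, Negative, Negative, Negative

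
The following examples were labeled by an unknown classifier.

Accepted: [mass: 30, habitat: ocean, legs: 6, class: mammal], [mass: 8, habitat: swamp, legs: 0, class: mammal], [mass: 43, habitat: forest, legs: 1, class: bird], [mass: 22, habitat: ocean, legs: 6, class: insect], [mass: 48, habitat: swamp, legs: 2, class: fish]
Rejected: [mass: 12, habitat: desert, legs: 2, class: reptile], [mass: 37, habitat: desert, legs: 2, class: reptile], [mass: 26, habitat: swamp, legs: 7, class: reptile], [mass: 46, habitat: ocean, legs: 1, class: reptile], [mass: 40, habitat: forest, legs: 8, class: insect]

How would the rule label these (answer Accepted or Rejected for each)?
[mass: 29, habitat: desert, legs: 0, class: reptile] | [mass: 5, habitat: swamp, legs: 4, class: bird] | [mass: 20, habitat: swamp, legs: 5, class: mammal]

Rejected, Accepted, Accepted

All 'Accepted' examples share one property — class is not reptile AND legs ≤ 6 — and every 'Rejected' example lacks it.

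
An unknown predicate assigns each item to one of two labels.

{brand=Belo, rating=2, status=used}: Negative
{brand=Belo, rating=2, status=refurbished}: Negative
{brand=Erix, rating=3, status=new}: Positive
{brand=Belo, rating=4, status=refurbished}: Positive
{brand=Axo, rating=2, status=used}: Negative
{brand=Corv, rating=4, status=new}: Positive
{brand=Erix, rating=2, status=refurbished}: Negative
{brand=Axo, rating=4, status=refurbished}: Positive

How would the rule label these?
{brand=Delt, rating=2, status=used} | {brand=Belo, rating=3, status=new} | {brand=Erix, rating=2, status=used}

Negative, Positive, Negative

'Positive' ⟺ rating ≥ 3.
{brand=Delt, rating=2, status=used}: Negative (rating = 2).
{brand=Belo, rating=3, status=new}: Positive (rating = 3).
{brand=Erix, rating=2, status=used}: Negative (rating = 2).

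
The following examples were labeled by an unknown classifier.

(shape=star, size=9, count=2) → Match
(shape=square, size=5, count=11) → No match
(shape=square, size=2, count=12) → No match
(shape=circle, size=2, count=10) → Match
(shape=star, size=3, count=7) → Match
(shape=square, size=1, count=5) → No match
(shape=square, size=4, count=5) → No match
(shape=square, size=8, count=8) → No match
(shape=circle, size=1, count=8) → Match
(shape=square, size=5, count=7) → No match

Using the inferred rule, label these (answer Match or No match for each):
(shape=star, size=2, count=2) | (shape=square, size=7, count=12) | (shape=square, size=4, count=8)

Match, No match, No match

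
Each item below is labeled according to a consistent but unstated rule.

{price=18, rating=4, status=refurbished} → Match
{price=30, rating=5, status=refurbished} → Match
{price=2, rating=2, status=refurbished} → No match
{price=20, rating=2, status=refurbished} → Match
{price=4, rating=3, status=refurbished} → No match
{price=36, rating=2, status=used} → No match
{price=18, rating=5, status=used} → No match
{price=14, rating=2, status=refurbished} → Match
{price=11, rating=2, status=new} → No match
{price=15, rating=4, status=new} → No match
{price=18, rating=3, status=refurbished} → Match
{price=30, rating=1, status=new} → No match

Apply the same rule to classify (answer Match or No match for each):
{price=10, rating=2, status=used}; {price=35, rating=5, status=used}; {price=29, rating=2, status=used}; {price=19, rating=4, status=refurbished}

No match, No match, No match, Match

The rule appears to be: status is refurbished AND price ≥ 11.
{price=10, rating=2, status=used}: status is used, price = 10, doesn't qualify → No match. {price=35, rating=5, status=used}: status is used, price = 35, doesn't qualify → No match. {price=29, rating=2, status=used}: status is used, price = 29, doesn't qualify → No match. {price=19, rating=4, status=refurbished}: status is refurbished, price = 19, fits → Match.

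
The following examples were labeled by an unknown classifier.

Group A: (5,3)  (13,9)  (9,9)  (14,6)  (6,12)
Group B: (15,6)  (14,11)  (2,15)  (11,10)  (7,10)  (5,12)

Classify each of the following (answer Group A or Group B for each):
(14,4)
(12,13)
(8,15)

One predicate separates the groups cleanly: sum is even.
Group A: (14,4), since 14+4 = 18. Group B: (12,13), since 12+13 = 25. Group B: (8,15), since 8+15 = 23.

Group A, Group B, Group B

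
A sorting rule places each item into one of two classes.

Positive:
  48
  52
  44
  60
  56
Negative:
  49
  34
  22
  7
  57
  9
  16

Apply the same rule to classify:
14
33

Negative, Negative

The classifier is using: even AND at least 44.
14 — 14 is even, 14 < 44, hence Negative. 33 — 33 is odd, 33 < 44, hence Negative.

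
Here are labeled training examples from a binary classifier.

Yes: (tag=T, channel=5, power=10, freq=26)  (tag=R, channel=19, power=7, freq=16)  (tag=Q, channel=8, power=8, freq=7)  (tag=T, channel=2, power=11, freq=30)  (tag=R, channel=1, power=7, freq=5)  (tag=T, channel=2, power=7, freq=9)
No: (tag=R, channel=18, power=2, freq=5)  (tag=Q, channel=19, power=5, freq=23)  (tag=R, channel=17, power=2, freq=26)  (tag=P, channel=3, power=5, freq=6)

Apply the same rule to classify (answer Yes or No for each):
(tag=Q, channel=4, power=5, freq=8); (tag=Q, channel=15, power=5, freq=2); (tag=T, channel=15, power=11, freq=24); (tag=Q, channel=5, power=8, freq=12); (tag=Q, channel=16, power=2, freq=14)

No, No, Yes, Yes, No

The common property of the 'Yes' items is: power ≥ 7. No 'No' item has it.
(tag=Q, channel=4, power=5, freq=8): No (power = 5). (tag=Q, channel=15, power=5, freq=2): No (power = 5). (tag=T, channel=15, power=11, freq=24): Yes (power = 11). (tag=Q, channel=5, power=8, freq=12): Yes (power = 8). (tag=Q, channel=16, power=2, freq=14): No (power = 2).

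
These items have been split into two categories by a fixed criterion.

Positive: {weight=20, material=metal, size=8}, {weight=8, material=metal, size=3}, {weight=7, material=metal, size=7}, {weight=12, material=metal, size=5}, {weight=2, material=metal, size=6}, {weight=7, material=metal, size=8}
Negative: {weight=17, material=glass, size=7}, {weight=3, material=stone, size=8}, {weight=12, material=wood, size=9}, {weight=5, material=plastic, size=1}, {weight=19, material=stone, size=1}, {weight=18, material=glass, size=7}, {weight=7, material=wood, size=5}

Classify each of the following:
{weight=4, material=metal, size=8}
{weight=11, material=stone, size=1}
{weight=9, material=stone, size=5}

Checking candidate rules against both groups, what survives is: material is metal.
{weight=4, material=metal, size=8}: material is metal — passes, so Positive.
{weight=11, material=stone, size=1}: material is stone — doesn't match, so Negative.
{weight=9, material=stone, size=5}: material is stone — doesn't match, so Negative.

Positive, Negative, Negative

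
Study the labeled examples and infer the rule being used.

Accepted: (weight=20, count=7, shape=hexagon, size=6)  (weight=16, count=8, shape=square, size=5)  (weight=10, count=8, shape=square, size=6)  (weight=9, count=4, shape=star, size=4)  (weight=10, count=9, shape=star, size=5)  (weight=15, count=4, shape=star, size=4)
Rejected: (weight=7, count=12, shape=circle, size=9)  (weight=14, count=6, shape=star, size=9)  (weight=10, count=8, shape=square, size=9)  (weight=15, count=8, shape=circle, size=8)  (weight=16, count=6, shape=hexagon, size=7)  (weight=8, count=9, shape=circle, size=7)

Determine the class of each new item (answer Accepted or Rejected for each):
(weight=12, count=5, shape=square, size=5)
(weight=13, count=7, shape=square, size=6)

The rule appears to be: size ≤ 6.
Accepted: (weight=12, count=5, shape=square, size=5), since size = 5.
Accepted: (weight=13, count=7, shape=square, size=6), since size = 6.

Accepted, Accepted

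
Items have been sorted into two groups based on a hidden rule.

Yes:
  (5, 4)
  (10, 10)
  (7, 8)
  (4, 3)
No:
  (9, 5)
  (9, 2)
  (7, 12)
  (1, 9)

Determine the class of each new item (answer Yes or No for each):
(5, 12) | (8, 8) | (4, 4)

No, Yes, Yes

Rule: |first − second| ≤ 1. This holds for each 'Yes' example and fails for each 'No' one.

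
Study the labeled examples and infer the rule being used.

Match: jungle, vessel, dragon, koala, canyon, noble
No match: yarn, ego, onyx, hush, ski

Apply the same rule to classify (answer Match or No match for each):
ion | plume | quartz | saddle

No match, Match, Match, Match

The pattern is that an item is 'Match' exactly when: length ≥ 5.
ion — length 3, hence No match. plume — length 5, hence Match. quartz — length 6, hence Match. saddle — length 6, hence Match.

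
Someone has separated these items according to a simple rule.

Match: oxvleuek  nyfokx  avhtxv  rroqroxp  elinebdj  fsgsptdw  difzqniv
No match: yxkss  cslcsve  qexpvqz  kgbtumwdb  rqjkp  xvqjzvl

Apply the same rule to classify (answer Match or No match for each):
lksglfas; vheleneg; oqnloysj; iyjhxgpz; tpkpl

The simplest hypothesis consistent with all the labels is: even length.
lksglfas → length 8 → Match. vheleneg → length 8 → Match. oqnloysj → length 8 → Match. iyjhxgpz → length 8 → Match. tpkpl → length 5 → No match.

Match, Match, Match, Match, No match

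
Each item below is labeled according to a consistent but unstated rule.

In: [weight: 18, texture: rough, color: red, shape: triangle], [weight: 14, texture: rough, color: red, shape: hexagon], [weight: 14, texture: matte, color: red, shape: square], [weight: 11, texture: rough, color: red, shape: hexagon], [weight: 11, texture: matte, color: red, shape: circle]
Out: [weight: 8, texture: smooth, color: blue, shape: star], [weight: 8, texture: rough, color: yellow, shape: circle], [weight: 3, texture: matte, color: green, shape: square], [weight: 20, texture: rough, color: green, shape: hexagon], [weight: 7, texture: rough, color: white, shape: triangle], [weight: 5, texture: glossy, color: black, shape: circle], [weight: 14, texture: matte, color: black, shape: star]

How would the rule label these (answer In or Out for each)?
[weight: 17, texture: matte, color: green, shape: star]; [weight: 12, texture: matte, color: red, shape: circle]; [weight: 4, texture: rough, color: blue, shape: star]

Out, In, Out

'In' ⟺ color is red.
[weight: 17, texture: matte, color: green, shape: star]: color is green — fails this test, so Out. [weight: 12, texture: matte, color: red, shape: circle]: color is red — has this property, so In. [weight: 4, texture: rough, color: blue, shape: star]: color is blue — fails this test, so Out.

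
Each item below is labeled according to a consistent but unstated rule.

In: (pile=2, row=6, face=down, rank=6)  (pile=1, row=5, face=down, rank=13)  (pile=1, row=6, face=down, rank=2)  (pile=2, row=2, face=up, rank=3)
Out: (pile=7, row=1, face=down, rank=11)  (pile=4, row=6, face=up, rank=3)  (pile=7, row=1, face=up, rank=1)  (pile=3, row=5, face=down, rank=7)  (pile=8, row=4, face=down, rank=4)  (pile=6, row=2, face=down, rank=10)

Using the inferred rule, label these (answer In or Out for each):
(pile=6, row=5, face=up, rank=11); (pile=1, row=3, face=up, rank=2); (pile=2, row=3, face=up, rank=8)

Out, In, In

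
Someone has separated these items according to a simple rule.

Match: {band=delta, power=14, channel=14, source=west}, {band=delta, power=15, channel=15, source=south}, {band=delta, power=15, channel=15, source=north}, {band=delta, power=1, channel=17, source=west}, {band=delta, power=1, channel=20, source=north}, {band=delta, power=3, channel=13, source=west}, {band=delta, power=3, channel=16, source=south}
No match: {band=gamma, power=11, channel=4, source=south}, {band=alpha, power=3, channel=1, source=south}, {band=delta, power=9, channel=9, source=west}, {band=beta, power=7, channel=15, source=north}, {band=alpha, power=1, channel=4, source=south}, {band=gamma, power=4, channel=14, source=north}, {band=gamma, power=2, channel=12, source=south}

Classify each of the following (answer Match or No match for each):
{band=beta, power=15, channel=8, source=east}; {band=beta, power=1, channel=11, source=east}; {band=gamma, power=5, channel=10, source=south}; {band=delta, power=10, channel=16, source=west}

No match, No match, No match, Match

A rule that fits every label: band is delta AND channel ≥ 12 — true of each 'Match' example, false of each 'No match' one.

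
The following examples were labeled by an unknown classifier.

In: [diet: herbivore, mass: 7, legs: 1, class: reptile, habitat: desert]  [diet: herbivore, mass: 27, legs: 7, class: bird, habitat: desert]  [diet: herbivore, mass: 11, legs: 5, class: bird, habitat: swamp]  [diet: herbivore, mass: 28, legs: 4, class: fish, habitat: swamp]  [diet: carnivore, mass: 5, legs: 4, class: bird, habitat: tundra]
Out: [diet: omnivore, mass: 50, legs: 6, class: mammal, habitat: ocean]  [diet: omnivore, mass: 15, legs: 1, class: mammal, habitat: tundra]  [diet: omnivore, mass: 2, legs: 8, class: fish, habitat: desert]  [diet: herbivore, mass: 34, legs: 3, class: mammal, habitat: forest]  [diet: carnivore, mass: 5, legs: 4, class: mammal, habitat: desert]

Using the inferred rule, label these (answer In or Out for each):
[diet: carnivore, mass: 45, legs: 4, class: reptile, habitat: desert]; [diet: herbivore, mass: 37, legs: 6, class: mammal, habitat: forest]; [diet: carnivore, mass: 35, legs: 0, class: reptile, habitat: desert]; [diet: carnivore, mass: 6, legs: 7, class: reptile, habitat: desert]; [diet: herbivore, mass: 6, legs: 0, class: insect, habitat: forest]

The simplest hypothesis consistent with all the labels is: class is not mammal AND legs ≤ 7.
[diet: carnivore, mass: 45, legs: 4, class: reptile, habitat: desert]: class is reptile, legs = 4 — satisfies this, so In. [diet: herbivore, mass: 37, legs: 6, class: mammal, habitat: forest]: class is mammal, legs = 6 — does not satisfy this, so Out. [diet: carnivore, mass: 35, legs: 0, class: reptile, habitat: desert]: class is reptile, legs = 0 — satisfies this, so In. [diet: carnivore, mass: 6, legs: 7, class: reptile, habitat: desert]: class is reptile, legs = 7 — satisfies this, so In. [diet: herbivore, mass: 6, legs: 0, class: insect, habitat: forest]: class is insect, legs = 0 — satisfies this, so In.

In, Out, In, In, In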